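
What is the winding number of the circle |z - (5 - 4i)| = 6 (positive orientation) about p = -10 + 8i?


Step 1: Center c = (5, -4), radius = 6
Step 2: |p - c|^2 = (-15)^2 + 12^2 = 369
Step 3: r^2 = 36
Step 4: |p-c| > r so winding number = 0

0


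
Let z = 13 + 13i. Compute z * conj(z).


Step 1: conj(z) = 13 - 13i
Step 2: z * conj(z) = 13^2 + 13^2
Step 3: = 169 + 169 = 338

338


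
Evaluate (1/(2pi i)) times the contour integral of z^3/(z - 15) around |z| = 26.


Step 1: f(z) = z^3, a = 15 is inside |z| = 26
Step 2: By Cauchy integral formula: (1/(2pi*i)) * integral = f(a)
Step 3: f(15) = 15^3 = 3375

3375


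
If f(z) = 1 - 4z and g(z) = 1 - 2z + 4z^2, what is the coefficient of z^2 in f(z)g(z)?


Step 1: z^2 term in f*g comes from: (1)*(4z^2) + (-4z)*(-2z) + (0)*(1)
Step 2: = 4 + 8 + 0
Step 3: = 12

12


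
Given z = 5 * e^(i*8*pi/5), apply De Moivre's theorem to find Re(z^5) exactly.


Step 1: By De Moivre's theorem, z^5 = 5^5 * e^(i*5*8*pi/5) = 3125 * (cos(8*pi) + i*sin(8*pi))
Step 2: |z|^5 = 5^5 = 3125
Step 3: Reduce the angle mod 2*pi: 8*pi - 8*pi = 0
Step 4: cos(0) = 1
Step 5: Re(z^5) = 3125 * 1 = 3125

3125


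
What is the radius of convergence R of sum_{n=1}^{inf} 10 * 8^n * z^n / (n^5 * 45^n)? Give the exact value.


Step 1: General term a_n = 10 * 8^n / (n^5 * 45^n)
Step 2: By the root test, |a_n|^(1/n) = 10^(1/n) * 8 / (n^(5/n) * 45) -> 8/45 as n -> infinity (since 10^(1/n) -> 1 and n^(5/n) -> 1)
Step 3: R = 1/lim|a_n|^(1/n) = 45/8

45/8


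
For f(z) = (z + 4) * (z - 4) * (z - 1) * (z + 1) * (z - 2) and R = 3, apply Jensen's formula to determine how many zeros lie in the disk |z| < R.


Jensen's formula: (1/2pi)*integral log|f(Re^it)|dt = log|f(0)| + sum_{|a_k|<R} log(R/|a_k|)
Step 1: f(0) = 4 * (-4) * (-1) * 1 * (-2) = -32
Step 2: log|f(0)| = log|-4| + log|4| + log|1| + log|-1| + log|2| = 3.4657
Step 3: Zeros inside |z| < 3: 1, -1, 2
Step 4: Jensen sum = log(3/1) + log(3/1) + log(3/2) = 2.6027
Step 5: n(R) = number of terms in the Jensen sum = count of zeros inside |z| < 3 = 3

3


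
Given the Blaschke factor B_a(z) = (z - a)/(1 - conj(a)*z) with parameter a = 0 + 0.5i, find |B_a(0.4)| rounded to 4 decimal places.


Step 1: Numerator z0 - a = 0.4 - (0 + 0.5i) = 0.4 - 0.5i
Step 2: Denominator 1 - conj(a)*z0 = 1 - (0 - 0.5i)*0.4 = 1 + 0.2i
Step 3: |z0 - a|^2 = 0.4^2 + (-0.5)^2 = 0.41; |1 - conj(a)*z0|^2 = 1^2 + 0.2^2 = 1.04
Step 4: |B_a(0.4)| = sqrt(0.41 / 1.04) = sqrt(0.394231)
Step 5: = 0.6279

0.6279


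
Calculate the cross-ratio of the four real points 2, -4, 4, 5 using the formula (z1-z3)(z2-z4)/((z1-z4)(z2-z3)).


Step 1: (z1-z3)(z2-z4) = (-2) * (-9) = 18
Step 2: (z1-z4)(z2-z3) = (-3) * (-8) = 24
Step 3: Cross-ratio = 18/24 = 3/4

3/4


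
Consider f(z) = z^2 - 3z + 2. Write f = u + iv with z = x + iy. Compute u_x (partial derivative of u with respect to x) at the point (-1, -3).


Step 1: f(z) = (x+iy)^2 - 3(x+iy) + 2
Step 2: u = (x^2 - y^2) - 3x + 2
Step 3: u_x = 2x - 3
Step 4: At (-1, -3): u_x = -2 - 3 = -5

-5


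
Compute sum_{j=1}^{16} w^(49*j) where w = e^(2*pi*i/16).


Step 1: The sum sum_{j=1}^{n} w^(k*j) equals n if n | k, else 0.
Step 2: Here n = 16, k = 49
Step 3: Does n divide k? 16 | 49 -> False
Step 4: Sum = 0

0


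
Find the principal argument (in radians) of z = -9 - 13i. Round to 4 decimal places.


Step 1: z = -9 - 13i
Step 2: arg(z) = atan2(-13, -9)
Step 3: arg(z) = -2.1763

-2.1763


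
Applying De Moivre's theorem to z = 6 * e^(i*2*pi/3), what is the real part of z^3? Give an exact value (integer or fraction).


Step 1: By De Moivre's theorem, z^3 = 6^3 * e^(i*3*2*pi/3) = 216 * (cos(2*pi) + i*sin(2*pi))
Step 2: |z|^3 = 6^3 = 216
Step 3: Reduce the angle mod 2*pi: 2*pi - 2*pi = 0
Step 4: cos(0) = 1
Step 5: Re(z^3) = 216 * 1 = 216

216


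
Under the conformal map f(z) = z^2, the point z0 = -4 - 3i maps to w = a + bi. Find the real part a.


Step 1: z0 = -4 - 3i
Step 2: z0^2 = (-4)^2 - (-3)^2 + 24i
Step 3: real part = 16 - 9 = 7

7


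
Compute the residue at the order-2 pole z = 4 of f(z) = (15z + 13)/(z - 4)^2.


Step 1: Pole of order 2 at z = 4
Step 2: Res = lim d/dz [(z - 4)^2 * f(z)] as z -> 4
Step 3: (z - 4)^2 * f(z) = 15z + 13
Step 4: d/dz[15z + 13] = 15

15


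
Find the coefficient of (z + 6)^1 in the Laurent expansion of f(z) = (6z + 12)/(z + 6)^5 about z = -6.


Step 1: Write the numerator in powers of (z + 6): 6z + 12 = 6(z + 6) + (6*(-6) + 12) = 6(z + 6) - 24
Step 2: Divide by (z + 6)^5: f(z) = -24(z + 6)^(-5) + 6(z + 6)^(-4)
Step 3: This finite sum is the Laurent series of f about z = -6.
Step 4: Only the powers -5 and -4 appear, so the coefficient of (z + 6)^1 = 0

0


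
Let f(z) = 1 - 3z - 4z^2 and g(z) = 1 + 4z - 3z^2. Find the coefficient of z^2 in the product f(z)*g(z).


Step 1: z^2 term in f*g comes from: (1)*(-3z^2) + (-3z)*(4z) + (-4z^2)*(1)
Step 2: = -3 - 12 - 4
Step 3: = -19

-19


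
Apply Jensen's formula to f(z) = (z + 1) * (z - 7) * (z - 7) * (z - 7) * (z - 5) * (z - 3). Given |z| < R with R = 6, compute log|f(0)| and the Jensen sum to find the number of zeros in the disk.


Jensen's formula: (1/2pi)*integral log|f(Re^it)|dt = log|f(0)| + sum_{|a_k|<R} log(R/|a_k|)
Step 1: f(0) = 1 * (-7) * (-7) * (-7) * (-5) * (-3) = -5145
Step 2: log|f(0)| = log|-1| + log|7| + log|7| + log|7| + log|5| + log|3| = 8.5458
Step 3: Zeros inside |z| < 6: -1, 5, 3
Step 4: Jensen sum = log(6/1) + log(6/5) + log(6/3) = 2.6672
Step 5: n(R) = number of terms in the Jensen sum = count of zeros inside |z| < 6 = 3

3


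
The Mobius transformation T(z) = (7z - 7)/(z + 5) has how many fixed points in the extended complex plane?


Step 1: Fixed points satisfy T(z) = z
Step 2: z^2 - 2z + 7 = 0
Step 3: Discriminant = (-2)^2 - 4*1*7 = -24
Step 4: Number of fixed points = 2

2


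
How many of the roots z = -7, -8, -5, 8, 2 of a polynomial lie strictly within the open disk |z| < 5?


Step 1: Check each root:
  z = -7: |-7| = 7 >= 5
  z = -8: |-8| = 8 >= 5
  z = -5: |-5| = 5 >= 5
  z = 8: |8| = 8 >= 5
  z = 2: |2| = 2 < 5
Step 2: Count = 1

1


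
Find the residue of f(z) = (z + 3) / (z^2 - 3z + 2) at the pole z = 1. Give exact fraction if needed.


Step 1: Q(z) = z^2 - 3z + 2 = (z - 1)(z - 2)
Step 2: Q'(z) = 2z - 3
Step 3: Q'(1) = -1, P(1) = 4
Step 4: Res = P(1)/Q'(1) = 4/(-1) = -4

-4


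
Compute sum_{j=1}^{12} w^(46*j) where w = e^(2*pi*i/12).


Step 1: The sum sum_{j=1}^{n} w^(k*j) equals n if n | k, else 0.
Step 2: Here n = 12, k = 46
Step 3: Does n divide k? 12 | 46 -> False
Step 4: Sum = 0

0


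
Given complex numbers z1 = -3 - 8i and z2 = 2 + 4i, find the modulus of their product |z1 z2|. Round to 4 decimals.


Step 1: |z1| = sqrt((-3)^2 + (-8)^2) = sqrt(73)
Step 2: |z2| = sqrt(2^2 + 4^2) = sqrt(20)
Step 3: |z1*z2| = |z1|*|z2| = sqrt(73) * sqrt(20) = sqrt(73 * 20) = sqrt(1460)
Step 4: = 38.2099

38.2099


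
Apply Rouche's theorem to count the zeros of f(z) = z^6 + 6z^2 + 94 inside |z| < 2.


Step 1: On |z| = 2 the three terms have sizes |z^6| = 2^6 = 64, |6z^2| = 6*2^2 = 24, |94| = 94
Step 2: The dominant term is g(z) = 94; let h(z) = z^6 + 6z^2 so f = g + h
Step 3: On |z| = 2: |g| = 94 and |h| <= 64 + 24 = 88
Step 4: Since 94 > 88, |h| < |g| on |z| = 2, so by Rouche f has the same number of zeros as g inside |z| < 2
Step 5: g(z) = 94 is a nonzero constant with no zeros inside |z| < 2. Answer = 0

0


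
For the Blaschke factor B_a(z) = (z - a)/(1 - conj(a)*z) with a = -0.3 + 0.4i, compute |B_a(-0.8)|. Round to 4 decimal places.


Step 1: Numerator z0 - a = -0.8 - (-0.3 + 0.4i) = -0.5 - 0.4i
Step 2: Denominator 1 - conj(a)*z0 = 1 - (-0.3 - 0.4i)*(-0.8) = 0.76 - 0.32i
Step 3: |z0 - a|^2 = (-0.5)^2 + (-0.4)^2 = 0.41; |1 - conj(a)*z0|^2 = 0.76^2 + (-0.32)^2 = 0.68
Step 4: |B_a(-0.8)| = sqrt(0.41 / 0.68) = sqrt(0.602941)
Step 5: = 0.7765

0.7765


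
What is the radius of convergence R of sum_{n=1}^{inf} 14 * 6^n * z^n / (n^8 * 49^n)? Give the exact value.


Step 1: General term a_n = 14 * 6^n / (n^8 * 49^n)
Step 2: By the root test, |a_n|^(1/n) = 14^(1/n) * 6 / (n^(8/n) * 49) -> 6/49 as n -> infinity (since 14^(1/n) -> 1 and n^(8/n) -> 1)
Step 3: R = 1/lim|a_n|^(1/n) = 49/6

49/6


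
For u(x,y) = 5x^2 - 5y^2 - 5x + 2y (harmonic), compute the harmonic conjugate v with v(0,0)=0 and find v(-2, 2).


Step 1: v_x = -u_y = 10y - 2
Step 2: v_y = u_x = 10x - 5
Step 3: v = 10xy - 2x - 5y + C
Step 4: v(0,0) = 0 => C = 0
Step 5: v(-2, 2) = -46

-46


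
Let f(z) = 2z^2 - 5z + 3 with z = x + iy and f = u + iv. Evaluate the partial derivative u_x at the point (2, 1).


Step 1: f(z) = 2(x+iy)^2 - 5(x+iy) + 3
Step 2: u = 2(x^2 - y^2) - 5x + 3
Step 3: u_x = 4x - 5
Step 4: At (2, 1): u_x = 8 - 5 = 3

3


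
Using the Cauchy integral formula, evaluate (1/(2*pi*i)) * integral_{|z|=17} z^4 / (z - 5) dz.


Step 1: f(z) = z^4, a = 5 is inside |z| = 17
Step 2: By Cauchy integral formula: (1/(2pi*i)) * integral = f(a)
Step 3: f(5) = 5^4 = 625

625


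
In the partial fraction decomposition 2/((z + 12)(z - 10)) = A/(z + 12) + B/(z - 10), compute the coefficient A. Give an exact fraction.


Step 1: Multiply both sides by (z + 12) and set z = -12
Step 2: A = 2 / (-12 - 10)
Step 3: A = 2 / (-22)
Step 4: A = -1/11

-1/11


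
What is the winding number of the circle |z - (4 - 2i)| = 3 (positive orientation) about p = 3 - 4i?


Step 1: Center c = (4, -2), radius = 3
Step 2: |p - c|^2 = (-1)^2 + (-2)^2 = 5
Step 3: r^2 = 9
Step 4: |p-c| < r so winding number = 1

1


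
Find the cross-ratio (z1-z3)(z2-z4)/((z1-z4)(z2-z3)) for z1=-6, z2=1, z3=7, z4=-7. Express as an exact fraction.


Step 1: (z1-z3)(z2-z4) = (-13) * 8 = -104
Step 2: (z1-z4)(z2-z3) = 1 * (-6) = -6
Step 3: Cross-ratio = 104/6 = 52/3

52/3


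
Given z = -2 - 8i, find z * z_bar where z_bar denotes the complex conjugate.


Step 1: conj(z) = -2 + 8i
Step 2: z * conj(z) = (-2)^2 + (-8)^2
Step 3: = 4 + 64 = 68

68


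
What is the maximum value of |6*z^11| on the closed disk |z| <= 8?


Step 1: On |z| = 8, |f(z)| = 6 * |z|^11 = 6 * 8^11
Step 2: By maximum modulus principle, maximum is on boundary.
Step 3: Maximum = 6 * 8589934592 = 51539607552

51539607552


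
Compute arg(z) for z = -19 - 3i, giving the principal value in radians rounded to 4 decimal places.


Step 1: z = -19 - 3i
Step 2: arg(z) = atan2(-3, -19)
Step 3: arg(z) = -2.985

-2.985


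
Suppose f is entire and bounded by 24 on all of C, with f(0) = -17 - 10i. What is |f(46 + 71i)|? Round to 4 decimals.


Step 1: By Liouville's theorem, a bounded entire function is constant.
Step 2: f(z) = f(0) = -17 - 10i for all z.
Step 3: |f(w)| = |-17 - 10i| = sqrt(289 + 100)
Step 4: = 19.7231

19.7231


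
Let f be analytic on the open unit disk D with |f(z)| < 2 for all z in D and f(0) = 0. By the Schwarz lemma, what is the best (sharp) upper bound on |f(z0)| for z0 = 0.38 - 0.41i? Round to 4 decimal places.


Step 1: g = f/2 maps D -> D with g(0) = 0, so by the Schwarz lemma |g(z)| <= |z|, i.e. |f(z)| <= 2|z|; this is sharp (f(z) = 2z).
Step 2: |z0|^2 = 0.38^2 + (-0.41)^2 = 0.3125
Step 3: |z0| = sqrt(0.3125) = 0.559017
Step 4: Best bound = 2 * |z0| = 2 * 0.559017 = 1.118

1.118


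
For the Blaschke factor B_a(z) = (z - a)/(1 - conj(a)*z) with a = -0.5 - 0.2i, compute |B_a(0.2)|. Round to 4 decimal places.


Step 1: Numerator z0 - a = 0.2 - (-0.5 - 0.2i) = 0.7 + 0.2i
Step 2: Denominator 1 - conj(a)*z0 = 1 - (-0.5 + 0.2i)*0.2 = 1.1 - 0.04i
Step 3: |z0 - a|^2 = 0.7^2 + 0.2^2 = 0.53; |1 - conj(a)*z0|^2 = 1.1^2 + (-0.04)^2 = 1.2116
Step 4: |B_a(0.2)| = sqrt(0.53 / 1.2116) = sqrt(0.437438)
Step 5: = 0.6614

0.6614


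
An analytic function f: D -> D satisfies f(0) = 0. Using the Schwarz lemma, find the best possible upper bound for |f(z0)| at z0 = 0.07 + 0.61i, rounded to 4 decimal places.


Step 1: Schwarz lemma: if f: D -> D is analytic with f(0) = 0, then |f(z)| <= |z| for all z in D, and this is sharp (f(z) = z).
Step 2: |z0|^2 = 0.07^2 + 0.61^2 = 0.377
Step 3: |z0| = sqrt(0.377) = 0.614003
Step 4: Best bound = |z0| = 0.614

0.614


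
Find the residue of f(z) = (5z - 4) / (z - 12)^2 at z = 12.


Step 1: Pole of order 2 at z = 12
Step 2: Res = lim d/dz [(z - 12)^2 * f(z)] as z -> 12
Step 3: (z - 12)^2 * f(z) = 5z - 4
Step 4: d/dz[5z - 4] = 5

5


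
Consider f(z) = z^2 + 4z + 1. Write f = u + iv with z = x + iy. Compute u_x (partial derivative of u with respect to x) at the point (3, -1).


Step 1: f(z) = (x+iy)^2 + 4(x+iy) + 1
Step 2: u = (x^2 - y^2) + 4x + 1
Step 3: u_x = 2x + 4
Step 4: At (3, -1): u_x = 6 + 4 = 10

10


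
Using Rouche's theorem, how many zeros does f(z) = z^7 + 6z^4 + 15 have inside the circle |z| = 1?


Step 1: On |z| = 1 the three terms have sizes |z^7| = 1^7 = 1, |6z^4| = 6*1^4 = 6, |15| = 15
Step 2: The dominant term is g(z) = 15; let h(z) = z^7 + 6z^4 so f = g + h
Step 3: On |z| = 1: |g| = 15 and |h| <= 1 + 6 = 7
Step 4: Since 15 > 7, |h| < |g| on |z| = 1, so by Rouche f has the same number of zeros as g inside |z| < 1
Step 5: g(z) = 15 is a nonzero constant with no zeros inside |z| < 1. Answer = 0

0


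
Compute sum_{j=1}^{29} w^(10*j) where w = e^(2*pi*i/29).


Step 1: The sum sum_{j=1}^{n} w^(k*j) equals n if n | k, else 0.
Step 2: Here n = 29, k = 10
Step 3: Does n divide k? 29 | 10 -> False
Step 4: Sum = 0

0


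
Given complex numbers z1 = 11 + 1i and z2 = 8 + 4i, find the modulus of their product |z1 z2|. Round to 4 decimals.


Step 1: |z1| = sqrt(11^2 + 1^2) = sqrt(122)
Step 2: |z2| = sqrt(8^2 + 4^2) = sqrt(80)
Step 3: |z1*z2| = |z1|*|z2| = sqrt(122) * sqrt(80) = sqrt(122 * 80) = sqrt(9760)
Step 4: = 98.7927

98.7927


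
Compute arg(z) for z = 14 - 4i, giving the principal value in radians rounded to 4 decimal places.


Step 1: z = 14 - 4i
Step 2: arg(z) = atan2(-4, 14)
Step 3: arg(z) = -0.2783

-0.2783


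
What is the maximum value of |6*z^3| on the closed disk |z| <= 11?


Step 1: On |z| = 11, |f(z)| = 6 * |z|^3 = 6 * 11^3
Step 2: By maximum modulus principle, maximum is on boundary.
Step 3: Maximum = 6 * 1331 = 7986

7986


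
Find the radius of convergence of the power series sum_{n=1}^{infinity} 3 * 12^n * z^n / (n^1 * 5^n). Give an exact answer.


Step 1: General term a_n = 3 * 12^n / (n^1 * 5^n)
Step 2: By the root test, |a_n|^(1/n) = 3^(1/n) * 12 / (n^(1/n) * 5) -> 12/5 as n -> infinity (since 3^(1/n) -> 1 and n^(1/n) -> 1)
Step 3: R = 1/lim|a_n|^(1/n) = 5/12

5/12


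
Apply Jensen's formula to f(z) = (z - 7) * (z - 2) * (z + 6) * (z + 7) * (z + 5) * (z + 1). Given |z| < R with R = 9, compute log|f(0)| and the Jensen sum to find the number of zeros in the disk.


Jensen's formula: (1/2pi)*integral log|f(Re^it)|dt = log|f(0)| + sum_{|a_k|<R} log(R/|a_k|)
Step 1: f(0) = (-7) * (-2) * 6 * 7 * 5 * 1 = 2940
Step 2: log|f(0)| = log|7| + log|2| + log|-6| + log|-7| + log|-5| + log|-1| = 7.9862
Step 3: Zeros inside |z| < 9: 7, 2, -6, -7, -5, -1
Step 4: Jensen sum = log(9/7) + log(9/2) + log(9/6) + log(9/7) + log(9/5) + log(9/1) = 5.1972
Step 5: n(R) = number of terms in the Jensen sum = count of zeros inside |z| < 9 = 6

6


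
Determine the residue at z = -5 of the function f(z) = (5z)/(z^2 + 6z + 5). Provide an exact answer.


Step 1: Q(z) = z^2 + 6z + 5 = (z + 5)(z + 1)
Step 2: Q'(z) = 2z + 6
Step 3: Q'(-5) = -4, P(-5) = -25
Step 4: Res = P(-5)/Q'(-5) = -25/(-4) = 25/4

25/4


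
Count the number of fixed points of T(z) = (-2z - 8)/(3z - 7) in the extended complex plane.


Step 1: Fixed points satisfy T(z) = z
Step 2: 3z^2 - 5z + 8 = 0
Step 3: Discriminant = (-5)^2 - 4*3*8 = -71
Step 4: Number of fixed points = 2

2


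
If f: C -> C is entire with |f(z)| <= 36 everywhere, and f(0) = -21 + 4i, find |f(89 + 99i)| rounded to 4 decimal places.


Step 1: By Liouville's theorem, a bounded entire function is constant.
Step 2: f(z) = f(0) = -21 + 4i for all z.
Step 3: |f(w)| = |-21 + 4i| = sqrt(441 + 16)
Step 4: = 21.3776

21.3776


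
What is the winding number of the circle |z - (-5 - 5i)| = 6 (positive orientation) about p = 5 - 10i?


Step 1: Center c = (-5, -5), radius = 6
Step 2: |p - c|^2 = 10^2 + (-5)^2 = 125
Step 3: r^2 = 36
Step 4: |p-c| > r so winding number = 0

0


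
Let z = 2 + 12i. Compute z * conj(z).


Step 1: conj(z) = 2 - 12i
Step 2: z * conj(z) = 2^2 + 12^2
Step 3: = 4 + 144 = 148

148


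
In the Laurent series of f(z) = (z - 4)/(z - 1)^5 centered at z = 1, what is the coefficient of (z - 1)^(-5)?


Step 1: Write the numerator in powers of (z - 1): z - 4 = (z - 1) + (1*1 - 4) = (z - 1) - 3
Step 2: Divide by (z - 1)^5: f(z) = -3(z - 1)^(-5) + (z - 1)^(-4)
Step 3: This finite sum is the Laurent series of f about z = 1.
Step 4: Coefficient of (z - 1)^(-5) = 1*1 - 4 = -3

-3


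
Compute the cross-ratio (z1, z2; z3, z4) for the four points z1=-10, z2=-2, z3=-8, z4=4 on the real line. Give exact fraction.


Step 1: (z1-z3)(z2-z4) = (-2) * (-6) = 12
Step 2: (z1-z4)(z2-z3) = (-14) * 6 = -84
Step 3: Cross-ratio = -12/84 = -1/7

-1/7


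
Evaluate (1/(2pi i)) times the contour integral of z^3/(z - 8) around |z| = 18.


Step 1: f(z) = z^3, a = 8 is inside |z| = 18
Step 2: By Cauchy integral formula: (1/(2pi*i)) * integral = f(a)
Step 3: f(8) = 8^3 = 512

512


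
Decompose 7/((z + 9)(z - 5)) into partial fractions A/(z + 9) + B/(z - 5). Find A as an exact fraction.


Step 1: Multiply both sides by (z + 9) and set z = -9
Step 2: A = 7 / (-9 - 5)
Step 3: A = 7 / (-14)
Step 4: A = -1/2

-1/2


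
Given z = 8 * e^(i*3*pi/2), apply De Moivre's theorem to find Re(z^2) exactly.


Step 1: By De Moivre's theorem, z^2 = 8^2 * e^(i*2*3*pi/2) = 64 * (cos(3*pi) + i*sin(3*pi))
Step 2: |z|^2 = 8^2 = 64
Step 3: Reduce the angle mod 2*pi: 3*pi - 2*pi = pi
Step 4: cos(pi) = -1
Step 5: Re(z^2) = 64 * (-1) = -64

-64


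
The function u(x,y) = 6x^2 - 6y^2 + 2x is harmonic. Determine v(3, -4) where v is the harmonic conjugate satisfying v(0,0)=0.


Step 1: v_x = -u_y = 12y + 0
Step 2: v_y = u_x = 12x + 2
Step 3: v = 12xy + 2y + C
Step 4: v(0,0) = 0 => C = 0
Step 5: v(3, -4) = -152

-152


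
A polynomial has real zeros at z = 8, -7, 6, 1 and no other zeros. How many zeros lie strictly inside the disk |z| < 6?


Step 1: Check each root:
  z = 8: |8| = 8 >= 6
  z = -7: |-7| = 7 >= 6
  z = 6: |6| = 6 >= 6
  z = 1: |1| = 1 < 6
Step 2: Count = 1

1


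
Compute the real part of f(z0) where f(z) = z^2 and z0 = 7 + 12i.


Step 1: z0 = 7 + 12i
Step 2: z0^2 = 7^2 - 12^2 + 168i
Step 3: real part = 49 - 144 = -95

-95


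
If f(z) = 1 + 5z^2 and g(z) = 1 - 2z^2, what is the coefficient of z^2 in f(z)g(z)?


Step 1: z^2 term in f*g comes from: (1)*(-2z^2) + (0)*(0) + (5z^2)*(1)
Step 2: = -2 + 0 + 5
Step 3: = 3

3


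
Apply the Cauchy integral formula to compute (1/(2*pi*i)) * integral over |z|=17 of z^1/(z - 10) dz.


Step 1: f(z) = z^1, a = 10 is inside |z| = 17
Step 2: By Cauchy integral formula: (1/(2pi*i)) * integral = f(a)
Step 3: f(10) = 10^1 = 10

10


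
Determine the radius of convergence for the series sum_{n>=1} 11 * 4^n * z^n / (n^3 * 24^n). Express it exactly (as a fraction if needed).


Step 1: General term a_n = 11 * 4^n / (n^3 * 24^n)
Step 2: By the root test, |a_n|^(1/n) = 11^(1/n) * 4 / (n^(3/n) * 24) -> 4/24 as n -> infinity (since 11^(1/n) -> 1 and n^(3/n) -> 1)
Step 3: R = 1/lim|a_n|^(1/n) = 24/4 = 6

6


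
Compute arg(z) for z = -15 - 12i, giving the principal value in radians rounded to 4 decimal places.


Step 1: z = -15 - 12i
Step 2: arg(z) = atan2(-12, -15)
Step 3: arg(z) = -2.4669

-2.4669


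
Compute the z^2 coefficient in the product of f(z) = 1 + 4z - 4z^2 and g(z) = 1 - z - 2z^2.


Step 1: z^2 term in f*g comes from: (1)*(-2z^2) + (4z)*(-z) + (-4z^2)*(1)
Step 2: = -2 - 4 - 4
Step 3: = -10

-10


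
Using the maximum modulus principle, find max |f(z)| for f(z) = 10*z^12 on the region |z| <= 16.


Step 1: On |z| = 16, |f(z)| = 10 * |z|^12 = 10 * 16^12
Step 2: By maximum modulus principle, maximum is on boundary.
Step 3: Maximum = 10 * 281474976710656 = 2814749767106560

2814749767106560


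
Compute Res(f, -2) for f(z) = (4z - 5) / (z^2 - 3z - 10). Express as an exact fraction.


Step 1: Q(z) = z^2 - 3z - 10 = (z + 2)(z - 5)
Step 2: Q'(z) = 2z - 3
Step 3: Q'(-2) = -7, P(-2) = -13
Step 4: Res = P(-2)/Q'(-2) = -13/(-7) = 13/7

13/7


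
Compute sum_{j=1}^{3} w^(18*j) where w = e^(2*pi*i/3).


Step 1: The sum sum_{j=1}^{n} w^(k*j) equals n if n | k, else 0.
Step 2: Here n = 3, k = 18
Step 3: Does n divide k? 3 | 18 -> True
Step 4: Sum = 3

3


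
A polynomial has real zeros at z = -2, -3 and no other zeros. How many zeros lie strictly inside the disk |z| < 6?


Step 1: Check each root:
  z = -2: |-2| = 2 < 6
  z = -3: |-3| = 3 < 6
Step 2: Count = 2

2


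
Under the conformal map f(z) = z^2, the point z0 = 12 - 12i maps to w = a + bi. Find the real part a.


Step 1: z0 = 12 - 12i
Step 2: z0^2 = 12^2 - (-12)^2 - 288i
Step 3: real part = 144 - 144 = 0

0


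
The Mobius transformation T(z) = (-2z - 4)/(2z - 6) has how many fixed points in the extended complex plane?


Step 1: Fixed points satisfy T(z) = z
Step 2: 2z^2 - 4z + 4 = 0
Step 3: Discriminant = (-4)^2 - 4*2*4 = -16
Step 4: Number of fixed points = 2

2


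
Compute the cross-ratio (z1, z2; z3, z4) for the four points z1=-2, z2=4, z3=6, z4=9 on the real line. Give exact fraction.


Step 1: (z1-z3)(z2-z4) = (-8) * (-5) = 40
Step 2: (z1-z4)(z2-z3) = (-11) * (-2) = 22
Step 3: Cross-ratio = 40/22 = 20/11

20/11


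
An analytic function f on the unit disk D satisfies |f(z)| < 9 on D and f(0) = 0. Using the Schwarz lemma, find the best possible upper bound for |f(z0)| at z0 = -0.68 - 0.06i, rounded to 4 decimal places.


Step 1: g = f/9 maps D -> D with g(0) = 0, so by the Schwarz lemma |g(z)| <= |z|, i.e. |f(z)| <= 9|z|; this is sharp (f(z) = 9z).
Step 2: |z0|^2 = (-0.68)^2 + (-0.06)^2 = 0.466
Step 3: |z0| = sqrt(0.466) = 0.682642
Step 4: Best bound = 9 * |z0| = 9 * 0.682642 = 6.1438

6.1438


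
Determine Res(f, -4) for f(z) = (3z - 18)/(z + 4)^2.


Step 1: Pole of order 2 at z = -4
Step 2: Res = lim d/dz [(z + 4)^2 * f(z)] as z -> -4
Step 3: (z + 4)^2 * f(z) = 3z - 18
Step 4: d/dz[3z - 18] = 3

3


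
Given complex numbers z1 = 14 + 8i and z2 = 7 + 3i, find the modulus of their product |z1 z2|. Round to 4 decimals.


Step 1: |z1| = sqrt(14^2 + 8^2) = sqrt(260)
Step 2: |z2| = sqrt(7^2 + 3^2) = sqrt(58)
Step 3: |z1*z2| = |z1|*|z2| = sqrt(260) * sqrt(58) = sqrt(260 * 58) = sqrt(15080)
Step 4: = 122.8007

122.8007


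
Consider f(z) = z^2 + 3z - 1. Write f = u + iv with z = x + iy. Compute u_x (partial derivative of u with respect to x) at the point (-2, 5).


Step 1: f(z) = (x+iy)^2 + 3(x+iy) - 1
Step 2: u = (x^2 - y^2) + 3x - 1
Step 3: u_x = 2x + 3
Step 4: At (-2, 5): u_x = -4 + 3 = -1

-1


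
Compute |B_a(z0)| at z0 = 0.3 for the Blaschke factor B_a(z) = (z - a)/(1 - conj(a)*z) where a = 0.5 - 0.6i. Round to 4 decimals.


Step 1: Numerator z0 - a = 0.3 - (0.5 - 0.6i) = -0.2 + 0.6i
Step 2: Denominator 1 - conj(a)*z0 = 1 - (0.5 + 0.6i)*0.3 = 0.85 - 0.18i
Step 3: |z0 - a|^2 = (-0.2)^2 + 0.6^2 = 0.4; |1 - conj(a)*z0|^2 = 0.85^2 + (-0.18)^2 = 0.7549
Step 4: |B_a(0.3)| = sqrt(0.4 / 0.7549) = sqrt(0.529872)
Step 5: = 0.7279

0.7279


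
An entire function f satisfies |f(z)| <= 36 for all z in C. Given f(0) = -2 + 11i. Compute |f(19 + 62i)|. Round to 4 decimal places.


Step 1: By Liouville's theorem, a bounded entire function is constant.
Step 2: f(z) = f(0) = -2 + 11i for all z.
Step 3: |f(w)| = |-2 + 11i| = sqrt(4 + 121)
Step 4: = 11.1803

11.1803


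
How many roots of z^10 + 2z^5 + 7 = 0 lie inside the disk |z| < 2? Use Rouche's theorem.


Step 1: On |z| = 2 the three terms have sizes |z^10| = 2^10 = 1024, |2z^5| = 2*2^5 = 64, |7| = 7
Step 2: The dominant term is g(z) = z^10; let h(z) = 2z^5 + 7 so f = g + h
Step 3: On |z| = 2: |g| = 1024 and |h| <= 64 + 7 = 71
Step 4: Since 1024 > 71, |h| < |g| on |z| = 2, so by Rouche f has the same number of zeros as g inside |z| < 2
Step 5: g(z) = z^10 has 10 zeros (all at the origin) inside |z| < 2. Answer = 10

10


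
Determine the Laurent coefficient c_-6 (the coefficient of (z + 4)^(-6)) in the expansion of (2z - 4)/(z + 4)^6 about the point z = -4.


Step 1: Write the numerator in powers of (z + 4): 2z - 4 = 2(z + 4) + (2*(-4) - 4) = 2(z + 4) - 12
Step 2: Divide by (z + 4)^6: f(z) = -12(z + 4)^(-6) + 2(z + 4)^(-5)
Step 3: This finite sum is the Laurent series of f about z = -4.
Step 4: Coefficient of (z + 4)^(-6) = 2*(-4) - 4 = -12

-12


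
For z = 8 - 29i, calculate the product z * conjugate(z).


Step 1: conj(z) = 8 + 29i
Step 2: z * conj(z) = 8^2 + (-29)^2
Step 3: = 64 + 841 = 905

905


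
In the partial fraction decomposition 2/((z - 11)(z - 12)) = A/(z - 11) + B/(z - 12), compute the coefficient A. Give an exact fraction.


Step 1: Multiply both sides by (z - 11) and set z = 11
Step 2: A = 2 / (11 - 12)
Step 3: A = 2 / (-1)
Step 4: A = -2

-2


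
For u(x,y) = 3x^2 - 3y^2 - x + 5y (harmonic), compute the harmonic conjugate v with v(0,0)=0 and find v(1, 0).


Step 1: v_x = -u_y = 6y - 5
Step 2: v_y = u_x = 6x - 1
Step 3: v = 6xy - 5x - y + C
Step 4: v(0,0) = 0 => C = 0
Step 5: v(1, 0) = -5

-5


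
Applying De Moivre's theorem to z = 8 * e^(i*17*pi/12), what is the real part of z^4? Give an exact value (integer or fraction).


Step 1: By De Moivre's theorem, z^4 = 8^4 * e^(i*4*17*pi/12) = 4096 * (cos(17*pi/3) + i*sin(17*pi/3))
Step 2: |z|^4 = 8^4 = 4096
Step 3: Reduce the angle mod 2*pi: 17*pi/3 - 4*pi = 5*pi/3
Step 4: cos(5*pi/3) = 1/2
Step 5: Re(z^4) = 4096 * 1/2 = 2048

2048


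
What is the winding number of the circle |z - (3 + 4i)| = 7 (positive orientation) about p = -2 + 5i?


Step 1: Center c = (3, 4), radius = 7
Step 2: |p - c|^2 = (-5)^2 + 1^2 = 26
Step 3: r^2 = 49
Step 4: |p-c| < r so winding number = 1

1


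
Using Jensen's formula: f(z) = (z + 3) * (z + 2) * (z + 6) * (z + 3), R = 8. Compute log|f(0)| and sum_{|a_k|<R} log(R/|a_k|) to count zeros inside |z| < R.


Jensen's formula: (1/2pi)*integral log|f(Re^it)|dt = log|f(0)| + sum_{|a_k|<R} log(R/|a_k|)
Step 1: f(0) = 3 * 2 * 6 * 3 = 108
Step 2: log|f(0)| = log|-3| + log|-2| + log|-6| + log|-3| = 4.6821
Step 3: Zeros inside |z| < 8: -3, -2, -6, -3
Step 4: Jensen sum = log(8/3) + log(8/2) + log(8/6) + log(8/3) = 3.6356
Step 5: n(R) = number of terms in the Jensen sum = count of zeros inside |z| < 8 = 4

4


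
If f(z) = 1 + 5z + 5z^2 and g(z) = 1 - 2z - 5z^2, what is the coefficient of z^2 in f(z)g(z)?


Step 1: z^2 term in f*g comes from: (1)*(-5z^2) + (5z)*(-2z) + (5z^2)*(1)
Step 2: = -5 - 10 + 5
Step 3: = -10

-10


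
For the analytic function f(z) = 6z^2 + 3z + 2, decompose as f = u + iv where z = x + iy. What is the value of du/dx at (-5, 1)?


Step 1: f(z) = 6(x+iy)^2 + 3(x+iy) + 2
Step 2: u = 6(x^2 - y^2) + 3x + 2
Step 3: u_x = 12x + 3
Step 4: At (-5, 1): u_x = -60 + 3 = -57

-57


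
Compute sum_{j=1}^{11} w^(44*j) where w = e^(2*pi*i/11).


Step 1: The sum sum_{j=1}^{n} w^(k*j) equals n if n | k, else 0.
Step 2: Here n = 11, k = 44
Step 3: Does n divide k? 11 | 44 -> True
Step 4: Sum = 11

11


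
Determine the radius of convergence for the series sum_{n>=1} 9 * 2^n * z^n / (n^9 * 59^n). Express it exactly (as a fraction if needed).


Step 1: General term a_n = 9 * 2^n / (n^9 * 59^n)
Step 2: By the root test, |a_n|^(1/n) = 9^(1/n) * 2 / (n^(9/n) * 59) -> 2/59 as n -> infinity (since 9^(1/n) -> 1 and n^(9/n) -> 1)
Step 3: R = 1/lim|a_n|^(1/n) = 59/2

59/2


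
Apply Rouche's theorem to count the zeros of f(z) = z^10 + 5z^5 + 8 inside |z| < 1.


Step 1: On |z| = 1 the three terms have sizes |z^10| = 1^10 = 1, |5z^5| = 5*1^5 = 5, |8| = 8
Step 2: The dominant term is g(z) = 8; let h(z) = z^10 + 5z^5 so f = g + h
Step 3: On |z| = 1: |g| = 8 and |h| <= 1 + 5 = 6
Step 4: Since 8 > 6, |h| < |g| on |z| = 1, so by Rouche f has the same number of zeros as g inside |z| < 1
Step 5: g(z) = 8 is a nonzero constant with no zeros inside |z| < 1. Answer = 0

0


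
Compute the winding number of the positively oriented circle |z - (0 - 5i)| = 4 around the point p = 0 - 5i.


Step 1: Center c = (0, -5), radius = 4
Step 2: |p - c|^2 = 0^2 + 0^2 = 0
Step 3: r^2 = 16
Step 4: |p-c| < r so winding number = 1

1


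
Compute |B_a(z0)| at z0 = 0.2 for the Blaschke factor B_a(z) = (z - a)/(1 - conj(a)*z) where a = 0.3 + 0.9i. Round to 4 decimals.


Step 1: Numerator z0 - a = 0.2 - (0.3 + 0.9i) = -0.1 - 0.9i
Step 2: Denominator 1 - conj(a)*z0 = 1 - (0.3 - 0.9i)*0.2 = 0.94 + 0.18i
Step 3: |z0 - a|^2 = (-0.1)^2 + (-0.9)^2 = 0.82; |1 - conj(a)*z0|^2 = 0.94^2 + 0.18^2 = 0.916
Step 4: |B_a(0.2)| = sqrt(0.82 / 0.916) = sqrt(0.895197)
Step 5: = 0.9461

0.9461


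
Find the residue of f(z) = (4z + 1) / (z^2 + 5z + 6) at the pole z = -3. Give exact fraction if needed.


Step 1: Q(z) = z^2 + 5z + 6 = (z + 3)(z + 2)
Step 2: Q'(z) = 2z + 5
Step 3: Q'(-3) = -1, P(-3) = -11
Step 4: Res = P(-3)/Q'(-3) = -11/(-1) = 11

11


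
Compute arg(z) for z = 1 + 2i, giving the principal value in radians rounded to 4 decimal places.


Step 1: z = 1 + 2i
Step 2: arg(z) = atan2(2, 1)
Step 3: arg(z) = 1.1071

1.1071


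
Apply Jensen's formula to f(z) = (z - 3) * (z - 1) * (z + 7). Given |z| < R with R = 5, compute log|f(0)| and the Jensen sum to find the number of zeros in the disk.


Jensen's formula: (1/2pi)*integral log|f(Re^it)|dt = log|f(0)| + sum_{|a_k|<R} log(R/|a_k|)
Step 1: f(0) = (-3) * (-1) * 7 = 21
Step 2: log|f(0)| = log|3| + log|1| + log|-7| = 3.0445
Step 3: Zeros inside |z| < 5: 3, 1
Step 4: Jensen sum = log(5/3) + log(5/1) = 2.1203
Step 5: n(R) = number of terms in the Jensen sum = count of zeros inside |z| < 5 = 2

2


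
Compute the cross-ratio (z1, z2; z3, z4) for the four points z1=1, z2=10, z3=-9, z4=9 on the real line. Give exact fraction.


Step 1: (z1-z3)(z2-z4) = 10 * 1 = 10
Step 2: (z1-z4)(z2-z3) = (-8) * 19 = -152
Step 3: Cross-ratio = -10/152 = -5/76

-5/76


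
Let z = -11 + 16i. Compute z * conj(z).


Step 1: conj(z) = -11 - 16i
Step 2: z * conj(z) = (-11)^2 + 16^2
Step 3: = 121 + 256 = 377

377


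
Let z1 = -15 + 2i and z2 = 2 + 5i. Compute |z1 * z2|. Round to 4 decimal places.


Step 1: |z1| = sqrt((-15)^2 + 2^2) = sqrt(229)
Step 2: |z2| = sqrt(2^2 + 5^2) = sqrt(29)
Step 3: |z1*z2| = |z1|*|z2| = sqrt(229) * sqrt(29) = sqrt(229 * 29) = sqrt(6641)
Step 4: = 81.4923

81.4923


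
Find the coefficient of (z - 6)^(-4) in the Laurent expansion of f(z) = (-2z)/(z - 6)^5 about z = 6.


Step 1: Write the numerator in powers of (z - 6): -2z = -2(z - 6) + (-2*6 + 0) = -2(z - 6) - 12
Step 2: Divide by (z - 6)^5: f(z) = -12(z - 6)^(-5) - 2(z - 6)^(-4)
Step 3: This finite sum is the Laurent series of f about z = 6.
Step 4: Coefficient of (z - 6)^(-4) = coefficient of (z - 6) in the re-centred numerator = -2

-2


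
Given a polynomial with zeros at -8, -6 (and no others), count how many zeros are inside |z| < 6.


Step 1: Check each root:
  z = -8: |-8| = 8 >= 6
  z = -6: |-6| = 6 >= 6
Step 2: Count = 0

0


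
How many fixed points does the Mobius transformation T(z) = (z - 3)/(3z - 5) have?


Step 1: Fixed points satisfy T(z) = z
Step 2: 3z^2 - 6z + 3 = 0
Step 3: Discriminant = (-6)^2 - 4*3*3 = 0
Step 4: Number of fixed points = 1

1


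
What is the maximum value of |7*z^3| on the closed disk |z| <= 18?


Step 1: On |z| = 18, |f(z)| = 7 * |z|^3 = 7 * 18^3
Step 2: By maximum modulus principle, maximum is on boundary.
Step 3: Maximum = 7 * 5832 = 40824

40824


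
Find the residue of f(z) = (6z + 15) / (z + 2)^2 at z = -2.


Step 1: Pole of order 2 at z = -2
Step 2: Res = lim d/dz [(z + 2)^2 * f(z)] as z -> -2
Step 3: (z + 2)^2 * f(z) = 6z + 15
Step 4: d/dz[6z + 15] = 6

6


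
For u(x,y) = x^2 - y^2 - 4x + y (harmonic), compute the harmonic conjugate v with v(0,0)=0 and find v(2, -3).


Step 1: v_x = -u_y = 2y - 1
Step 2: v_y = u_x = 2x - 4
Step 3: v = 2xy - x - 4y + C
Step 4: v(0,0) = 0 => C = 0
Step 5: v(2, -3) = -2

-2


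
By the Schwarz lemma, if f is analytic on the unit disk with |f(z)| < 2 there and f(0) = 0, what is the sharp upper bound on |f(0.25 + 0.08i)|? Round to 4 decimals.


Step 1: g = f/2 maps D -> D with g(0) = 0, so by the Schwarz lemma |g(z)| <= |z|, i.e. |f(z)| <= 2|z|; this is sharp (f(z) = 2z).
Step 2: |z0|^2 = 0.25^2 + 0.08^2 = 0.0689
Step 3: |z0| = sqrt(0.0689) = 0.262488
Step 4: Best bound = 2 * |z0| = 2 * 0.262488 = 0.525

0.525


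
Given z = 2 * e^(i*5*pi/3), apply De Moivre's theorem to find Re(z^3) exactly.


Step 1: By De Moivre's theorem, z^3 = 2^3 * e^(i*3*5*pi/3) = 8 * (cos(5*pi) + i*sin(5*pi))
Step 2: |z|^3 = 2^3 = 8
Step 3: Reduce the angle mod 2*pi: 5*pi - 4*pi = pi
Step 4: cos(pi) = -1
Step 5: Re(z^3) = 8 * (-1) = -8

-8


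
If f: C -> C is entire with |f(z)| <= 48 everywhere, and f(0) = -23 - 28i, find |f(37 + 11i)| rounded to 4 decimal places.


Step 1: By Liouville's theorem, a bounded entire function is constant.
Step 2: f(z) = f(0) = -23 - 28i for all z.
Step 3: |f(w)| = |-23 - 28i| = sqrt(529 + 784)
Step 4: = 36.2353

36.2353


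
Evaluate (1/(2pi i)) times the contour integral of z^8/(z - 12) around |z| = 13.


Step 1: f(z) = z^8, a = 12 is inside |z| = 13
Step 2: By Cauchy integral formula: (1/(2pi*i)) * integral = f(a)
Step 3: f(12) = 12^8 = 429981696

429981696


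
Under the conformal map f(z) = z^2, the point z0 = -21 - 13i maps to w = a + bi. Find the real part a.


Step 1: z0 = -21 - 13i
Step 2: z0^2 = (-21)^2 - (-13)^2 + 546i
Step 3: real part = 441 - 169 = 272

272


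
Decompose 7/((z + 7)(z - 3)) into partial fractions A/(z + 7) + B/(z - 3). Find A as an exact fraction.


Step 1: Multiply both sides by (z + 7) and set z = -7
Step 2: A = 7 / (-7 - 3)
Step 3: A = 7 / (-10)
Step 4: A = -7/10

-7/10


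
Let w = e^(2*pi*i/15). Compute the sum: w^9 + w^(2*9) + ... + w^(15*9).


Step 1: The sum sum_{j=1}^{n} w^(k*j) equals n if n | k, else 0.
Step 2: Here n = 15, k = 9
Step 3: Does n divide k? 15 | 9 -> False
Step 4: Sum = 0

0


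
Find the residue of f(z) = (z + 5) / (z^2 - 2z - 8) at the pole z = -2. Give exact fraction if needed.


Step 1: Q(z) = z^2 - 2z - 8 = (z + 2)(z - 4)
Step 2: Q'(z) = 2z - 2
Step 3: Q'(-2) = -6, P(-2) = 3
Step 4: Res = P(-2)/Q'(-2) = 3/(-6) = -1/2

-1/2


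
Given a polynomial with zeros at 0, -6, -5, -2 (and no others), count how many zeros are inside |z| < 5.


Step 1: Check each root:
  z = 0: |0| = 0 < 5
  z = -6: |-6| = 6 >= 5
  z = -5: |-5| = 5 >= 5
  z = -2: |-2| = 2 < 5
Step 2: Count = 2

2


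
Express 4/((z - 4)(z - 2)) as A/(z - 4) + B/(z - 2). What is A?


Step 1: Multiply both sides by (z - 4) and set z = 4
Step 2: A = 4 / (4 - 2)
Step 3: A = 4 / 2
Step 4: A = 2

2


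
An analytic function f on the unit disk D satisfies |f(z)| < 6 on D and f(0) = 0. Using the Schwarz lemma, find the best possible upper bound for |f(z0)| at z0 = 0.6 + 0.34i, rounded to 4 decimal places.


Step 1: g = f/6 maps D -> D with g(0) = 0, so by the Schwarz lemma |g(z)| <= |z|, i.e. |f(z)| <= 6|z|; this is sharp (f(z) = 6z).
Step 2: |z0|^2 = 0.6^2 + 0.34^2 = 0.4756
Step 3: |z0| = sqrt(0.4756) = 0.689638
Step 4: Best bound = 6 * |z0| = 6 * 0.689638 = 4.1378

4.1378


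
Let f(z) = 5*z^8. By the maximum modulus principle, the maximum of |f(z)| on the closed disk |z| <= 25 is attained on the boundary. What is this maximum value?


Step 1: On |z| = 25, |f(z)| = 5 * |z|^8 = 5 * 25^8
Step 2: By maximum modulus principle, maximum is on boundary.
Step 3: Maximum = 5 * 152587890625 = 762939453125

762939453125


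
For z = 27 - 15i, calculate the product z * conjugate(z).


Step 1: conj(z) = 27 + 15i
Step 2: z * conj(z) = 27^2 + (-15)^2
Step 3: = 729 + 225 = 954

954


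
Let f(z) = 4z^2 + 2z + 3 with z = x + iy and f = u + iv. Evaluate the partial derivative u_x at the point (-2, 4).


Step 1: f(z) = 4(x+iy)^2 + 2(x+iy) + 3
Step 2: u = 4(x^2 - y^2) + 2x + 3
Step 3: u_x = 8x + 2
Step 4: At (-2, 4): u_x = -16 + 2 = -14

-14


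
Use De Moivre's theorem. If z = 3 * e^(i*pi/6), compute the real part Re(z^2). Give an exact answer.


Step 1: By De Moivre's theorem, z^2 = 3^2 * e^(i*2*pi/6) = 9 * (cos(pi/3) + i*sin(pi/3))
Step 2: |z|^2 = 3^2 = 9
Step 3: The angle pi/3 already lies in [0, 2*pi)
Step 4: cos(pi/3) = 1/2
Step 5: Re(z^2) = 9 * 1/2 = 9/2

9/2


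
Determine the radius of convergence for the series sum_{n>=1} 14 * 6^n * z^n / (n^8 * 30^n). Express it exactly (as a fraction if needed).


Step 1: General term a_n = 14 * 6^n / (n^8 * 30^n)
Step 2: By the root test, |a_n|^(1/n) = 14^(1/n) * 6 / (n^(8/n) * 30) -> 6/30 as n -> infinity (since 14^(1/n) -> 1 and n^(8/n) -> 1)
Step 3: R = 1/lim|a_n|^(1/n) = 30/6 = 5

5


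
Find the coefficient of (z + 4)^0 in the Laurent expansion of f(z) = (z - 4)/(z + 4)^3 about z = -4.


Step 1: Write the numerator in powers of (z + 4): z - 4 = (z + 4) + (1*(-4) - 4) = (z + 4) - 8
Step 2: Divide by (z + 4)^3: f(z) = -8(z + 4)^(-3) + (z + 4)^(-2)
Step 3: This finite sum is the Laurent series of f about z = -4.
Step 4: Only the powers -3 and -2 appear, so the coefficient of (z + 4)^0 = 0

0


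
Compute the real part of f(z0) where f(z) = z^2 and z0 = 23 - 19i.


Step 1: z0 = 23 - 19i
Step 2: z0^2 = 23^2 - (-19)^2 - 874i
Step 3: real part = 529 - 361 = 168

168


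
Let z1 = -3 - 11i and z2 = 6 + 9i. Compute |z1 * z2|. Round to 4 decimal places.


Step 1: |z1| = sqrt((-3)^2 + (-11)^2) = sqrt(130)
Step 2: |z2| = sqrt(6^2 + 9^2) = sqrt(117)
Step 3: |z1*z2| = |z1|*|z2| = sqrt(130) * sqrt(117) = sqrt(130 * 117) = sqrt(15210)
Step 4: = 123.3288

123.3288


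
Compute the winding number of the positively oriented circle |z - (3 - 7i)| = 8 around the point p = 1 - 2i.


Step 1: Center c = (3, -7), radius = 8
Step 2: |p - c|^2 = (-2)^2 + 5^2 = 29
Step 3: r^2 = 64
Step 4: |p-c| < r so winding number = 1

1


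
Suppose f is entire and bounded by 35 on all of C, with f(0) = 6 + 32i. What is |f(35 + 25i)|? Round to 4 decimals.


Step 1: By Liouville's theorem, a bounded entire function is constant.
Step 2: f(z) = f(0) = 6 + 32i for all z.
Step 3: |f(w)| = |6 + 32i| = sqrt(36 + 1024)
Step 4: = 32.5576

32.5576


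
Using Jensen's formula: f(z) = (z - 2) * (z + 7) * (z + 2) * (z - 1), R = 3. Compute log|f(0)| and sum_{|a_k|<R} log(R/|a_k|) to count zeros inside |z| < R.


Jensen's formula: (1/2pi)*integral log|f(Re^it)|dt = log|f(0)| + sum_{|a_k|<R} log(R/|a_k|)
Step 1: f(0) = (-2) * 7 * 2 * (-1) = 28
Step 2: log|f(0)| = log|2| + log|-7| + log|-2| + log|1| = 3.3322
Step 3: Zeros inside |z| < 3: 2, -2, 1
Step 4: Jensen sum = log(3/2) + log(3/2) + log(3/1) = 1.9095
Step 5: n(R) = number of terms in the Jensen sum = count of zeros inside |z| < 3 = 3

3


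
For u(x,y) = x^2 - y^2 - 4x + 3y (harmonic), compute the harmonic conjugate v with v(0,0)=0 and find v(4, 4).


Step 1: v_x = -u_y = 2y - 3
Step 2: v_y = u_x = 2x - 4
Step 3: v = 2xy - 3x - 4y + C
Step 4: v(0,0) = 0 => C = 0
Step 5: v(4, 4) = 4

4


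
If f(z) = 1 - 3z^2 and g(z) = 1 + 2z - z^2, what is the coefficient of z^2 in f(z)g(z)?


Step 1: z^2 term in f*g comes from: (1)*(-z^2) + (0)*(2z) + (-3z^2)*(1)
Step 2: = -1 + 0 - 3
Step 3: = -4

-4


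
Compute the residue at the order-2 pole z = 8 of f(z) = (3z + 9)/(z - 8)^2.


Step 1: Pole of order 2 at z = 8
Step 2: Res = lim d/dz [(z - 8)^2 * f(z)] as z -> 8
Step 3: (z - 8)^2 * f(z) = 3z + 9
Step 4: d/dz[3z + 9] = 3

3


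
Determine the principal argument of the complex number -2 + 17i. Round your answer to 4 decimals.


Step 1: z = -2 + 17i
Step 2: arg(z) = atan2(17, -2)
Step 3: arg(z) = 1.6879

1.6879


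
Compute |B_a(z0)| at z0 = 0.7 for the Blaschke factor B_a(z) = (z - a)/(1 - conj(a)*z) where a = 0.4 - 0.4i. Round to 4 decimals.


Step 1: Numerator z0 - a = 0.7 - (0.4 - 0.4i) = 0.3 + 0.4i
Step 2: Denominator 1 - conj(a)*z0 = 1 - (0.4 + 0.4i)*0.7 = 0.72 - 0.28i
Step 3: |z0 - a|^2 = 0.3^2 + 0.4^2 = 0.25; |1 - conj(a)*z0|^2 = 0.72^2 + (-0.28)^2 = 0.5968
Step 4: |B_a(0.7)| = sqrt(0.25 / 0.5968) = sqrt(0.418901)
Step 5: = 0.6472

0.6472
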